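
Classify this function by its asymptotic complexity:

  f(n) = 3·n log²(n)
O(n log² n)

The dominant term in 3·n log²(n) is 3·n log²(n), which is Θ(n log² n).
Constants are absorbed, so the tightest bound is O(n log² n).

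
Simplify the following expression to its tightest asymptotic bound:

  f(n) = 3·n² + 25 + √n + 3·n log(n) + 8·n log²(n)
Θ(n²)

Order the terms by growth rate: 25 ≺ √n ≺ 3·n log(n) ≺ 8·n log²(n) ≺ 3·n².
The fastest-growing term 3·n² dominates as n → ∞; dropping its constant factor gives Θ(n²).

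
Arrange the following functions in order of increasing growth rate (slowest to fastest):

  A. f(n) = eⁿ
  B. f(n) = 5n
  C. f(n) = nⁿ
B < A < C

Comparing growth rates:
B = 5n is O(n)
A = eⁿ is O(eⁿ)
C = nⁿ is O(nⁿ)

Therefore, the order from slowest to fastest is: B < A < C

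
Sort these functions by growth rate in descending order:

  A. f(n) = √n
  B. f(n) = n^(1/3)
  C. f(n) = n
C > A > B

Comparing growth rates:
C = n is O(n)
A = √n is O(√n)
B = n^(1/3) is O(n^(1/3))

Therefore, the order from fastest to slowest is: C > A > B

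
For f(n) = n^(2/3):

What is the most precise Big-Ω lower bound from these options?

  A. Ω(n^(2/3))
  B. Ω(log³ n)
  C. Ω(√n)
A

f(n) = n^(2/3) is Ω(n^(2/3)).
All listed options are valid Big-Ω bounds (lower bounds),
but Ω(n^(2/3)) is the tightest (largest valid bound).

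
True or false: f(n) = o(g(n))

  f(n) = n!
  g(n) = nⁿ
True

f(n) = n! is O(n!), and g(n) = nⁿ is O(nⁿ).
Since O(n!) grows strictly slower than O(nⁿ), f(n) = o(g(n)) is true.
This means lim(n→∞) f(n)/g(n) = 0.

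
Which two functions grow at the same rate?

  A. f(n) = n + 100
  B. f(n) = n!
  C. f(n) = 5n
A and C

Examining each function:
  A. n + 100 is O(n)
  B. n! is O(n!)
  C. 5n is O(n)

Functions A and C both have the same complexity class.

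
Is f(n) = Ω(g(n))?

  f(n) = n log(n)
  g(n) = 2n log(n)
True

f(n) = n log(n) and g(n) = 2n log(n) are both O(n log n).
Big-Ω permits equal growth rates (f ≥ c·g for some c > 0), so f(n) = Ω(g(n)) is true.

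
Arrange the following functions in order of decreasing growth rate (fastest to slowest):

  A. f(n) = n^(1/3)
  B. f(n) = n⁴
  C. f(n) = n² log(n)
B > C > A

Comparing growth rates:
B = n⁴ is O(n⁴)
C = n² log(n) is O(n² log n)
A = n^(1/3) is O(n^(1/3))

Therefore, the order from fastest to slowest is: B > C > A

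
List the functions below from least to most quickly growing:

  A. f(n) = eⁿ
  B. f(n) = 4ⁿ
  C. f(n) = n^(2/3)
C < A < B

Comparing growth rates:
C = n^(2/3) is O(n^(2/3))
A = eⁿ is O(eⁿ)
B = 4ⁿ is O(4ⁿ)

Therefore, the order from slowest to fastest is: C < A < B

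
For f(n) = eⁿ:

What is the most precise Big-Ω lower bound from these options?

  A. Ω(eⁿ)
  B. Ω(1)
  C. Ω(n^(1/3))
A

f(n) = eⁿ is Ω(eⁿ).
All listed options are valid Big-Ω bounds (lower bounds),
but Ω(eⁿ) is the tightest (largest valid bound).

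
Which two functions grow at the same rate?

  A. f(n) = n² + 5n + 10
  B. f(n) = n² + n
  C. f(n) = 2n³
A and B

Examining each function:
  A. n² + 5n + 10 is O(n²)
  B. n² + n is O(n²)
  C. 2n³ is O(n³)

Functions A and B both have the same complexity class.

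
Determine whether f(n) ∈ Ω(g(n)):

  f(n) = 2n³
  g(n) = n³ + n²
True

f(n) = 2n³ and g(n) = n³ + n² are both O(n³).
Big-Ω permits equal growth rates (f ≥ c·g for some c > 0), so f(n) = Ω(g(n)) is true.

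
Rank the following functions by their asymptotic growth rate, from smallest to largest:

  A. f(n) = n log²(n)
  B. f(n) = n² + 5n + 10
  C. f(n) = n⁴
A < B < C

Comparing growth rates:
A = n log²(n) is O(n log² n)
B = n² + 5n + 10 is O(n²)
C = n⁴ is O(n⁴)

Therefore, the order from slowest to fastest is: A < B < C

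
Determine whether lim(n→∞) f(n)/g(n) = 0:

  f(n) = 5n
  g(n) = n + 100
False

f(n) = 5n is O(n), and g(n) = n + 100 is O(n).
Since they have the same growth rate, f(n) = o(g(n)) is false.
(f = o(g) requires f to grow strictly slower, not equal.)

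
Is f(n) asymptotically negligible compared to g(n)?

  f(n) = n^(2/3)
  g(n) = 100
False

f(n) = n^(2/3) is O(n^(2/3)), and g(n) = 100 is O(1).
Since O(n^(2/3)) grows faster than or equal to O(1), f(n) = o(g(n)) is false.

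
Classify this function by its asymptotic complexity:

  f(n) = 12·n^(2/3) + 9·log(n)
O(n^(2/3))

The dominant term in 12·n^(2/3) + 9·log(n) is 12·n^(2/3), which is Θ(n^(2/3)).
Lower-order terms (9·log(n)) are asymptotically negligible.
Constants are absorbed, so the tightest bound is O(n^(2/3)).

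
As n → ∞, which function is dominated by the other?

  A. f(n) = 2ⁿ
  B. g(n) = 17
B

f(n) = 2ⁿ is O(2ⁿ), while g(n) = 17 is O(1).
Since O(1) grows slower than O(2ⁿ), g(n) is dominated.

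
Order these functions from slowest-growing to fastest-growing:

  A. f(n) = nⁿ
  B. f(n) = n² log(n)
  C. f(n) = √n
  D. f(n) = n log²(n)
C < D < B < A

Comparing growth rates:
C = √n is O(√n)
D = n log²(n) is O(n log² n)
B = n² log(n) is O(n² log n)
A = nⁿ is O(nⁿ)

Therefore, the order from slowest to fastest is: C < D < B < A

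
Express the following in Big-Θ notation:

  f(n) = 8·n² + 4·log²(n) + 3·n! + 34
Θ(n!)

Order the terms by growth rate: 34 ≺ 4·log²(n) ≺ 8·n² ≺ 3·n!.
The fastest-growing term 3·n! dominates as n → ∞; dropping its constant factor gives Θ(n!).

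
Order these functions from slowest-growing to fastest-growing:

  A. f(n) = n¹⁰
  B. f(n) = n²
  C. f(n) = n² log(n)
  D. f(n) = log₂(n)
D < B < C < A

Comparing growth rates:
D = log₂(n) is O(log n)
B = n² is O(n²)
C = n² log(n) is O(n² log n)
A = n¹⁰ is O(n¹⁰)

Therefore, the order from slowest to fastest is: D < B < C < A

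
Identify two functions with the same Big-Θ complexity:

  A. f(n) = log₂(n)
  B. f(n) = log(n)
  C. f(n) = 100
A and B

Examining each function:
  A. log₂(n) is O(log n)
  B. log(n) is O(log n)
  C. 100 is O(1)

Functions A and B both have the same complexity class.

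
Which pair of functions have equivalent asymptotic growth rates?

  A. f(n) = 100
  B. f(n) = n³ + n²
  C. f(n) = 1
A and C

Examining each function:
  A. 100 is O(1)
  B. n³ + n² is O(n³)
  C. 1 is O(1)

Functions A and C both have the same complexity class.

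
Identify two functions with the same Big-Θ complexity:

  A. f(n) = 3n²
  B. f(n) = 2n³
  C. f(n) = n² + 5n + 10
A and C

Examining each function:
  A. 3n² is O(n²)
  B. 2n³ is O(n³)
  C. n² + 5n + 10 is O(n²)

Functions A and C both have the same complexity class.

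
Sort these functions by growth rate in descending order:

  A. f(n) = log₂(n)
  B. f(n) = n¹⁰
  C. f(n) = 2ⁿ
C > B > A

Comparing growth rates:
C = 2ⁿ is O(2ⁿ)
B = n¹⁰ is O(n¹⁰)
A = log₂(n) is O(log n)

Therefore, the order from fastest to slowest is: C > B > A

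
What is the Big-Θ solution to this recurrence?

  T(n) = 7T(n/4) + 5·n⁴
Θ(n⁴)

Master Theorem: a = 7, b = 4, f(n) = 5·n⁴.
Compute the critical exponent d = log₄(7) = 1.404.
Compare f(n) = Θ(n⁴) against n^d:
  k = 4 > d = 1.404, so f(n) = Ω(n^(d+ε)) — Case 3.
  Regularity: a·(n/b)^4/n^4 = a/b^4 = 7/256 < 1 ✓.
  The top-level work dominates: T(n) = Θ(f(n)) = Θ(n⁴).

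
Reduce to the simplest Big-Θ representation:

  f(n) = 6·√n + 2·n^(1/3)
Θ(√n)

Order the terms by growth rate: 2·n^(1/3) ≺ 6·√n.
The fastest-growing term 6·√n dominates as n → ∞; dropping its constant factor gives Θ(√n).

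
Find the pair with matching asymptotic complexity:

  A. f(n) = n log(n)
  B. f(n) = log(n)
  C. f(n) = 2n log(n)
A and C

Examining each function:
  A. n log(n) is O(n log n)
  B. log(n) is O(log n)
  C. 2n log(n) is O(n log n)

Functions A and C both have the same complexity class.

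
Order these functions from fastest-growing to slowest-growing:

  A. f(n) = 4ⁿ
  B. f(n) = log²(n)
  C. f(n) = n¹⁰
A > C > B

Comparing growth rates:
A = 4ⁿ is O(4ⁿ)
C = n¹⁰ is O(n¹⁰)
B = log²(n) is O(log² n)

Therefore, the order from fastest to slowest is: A > C > B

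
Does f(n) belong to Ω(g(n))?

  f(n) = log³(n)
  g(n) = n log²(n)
False

f(n) = log³(n) is O(log³ n), and g(n) = n log²(n) is O(n log² n).
Since O(log³ n) grows slower than O(n log² n), f(n) = Ω(g(n)) is false.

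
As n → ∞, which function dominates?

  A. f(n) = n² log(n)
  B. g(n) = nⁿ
B

f(n) = n² log(n) is O(n² log n), while g(n) = nⁿ is O(nⁿ).
Since O(nⁿ) grows faster than O(n² log n), g(n) dominates.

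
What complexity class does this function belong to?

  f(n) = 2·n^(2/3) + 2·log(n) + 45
O(n^(2/3))

The dominant term in 2·n^(2/3) + 2·log(n) + 45 is 2·n^(2/3), which is Θ(n^(2/3)).
Lower-order terms (2·log(n), 45) are asymptotically negligible.
Constants are absorbed, so the tightest bound is O(n^(2/3)).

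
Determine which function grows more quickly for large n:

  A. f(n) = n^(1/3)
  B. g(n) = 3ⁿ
B

f(n) = n^(1/3) is O(n^(1/3)), while g(n) = 3ⁿ is O(3ⁿ).
Since O(3ⁿ) grows faster than O(n^(1/3)), g(n) dominates.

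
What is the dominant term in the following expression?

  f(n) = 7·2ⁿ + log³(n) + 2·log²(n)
7·2ⁿ

Looking at each term:
  - 7·2ⁿ is O(2ⁿ)
  - log³(n) is O(log³ n)
  - 2·log²(n) is O(log² n)

The term 7·2ⁿ (O(2ⁿ)) grows fastest and dominates all others.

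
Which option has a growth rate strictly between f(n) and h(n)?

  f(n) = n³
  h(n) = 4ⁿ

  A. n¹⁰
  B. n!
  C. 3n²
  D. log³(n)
A

We need g(n) with n³ = o(g(n)) and g(n) = o(4ⁿ), i.e. O(n³) ≺ g ≺ O(4ⁿ).
Check each option:
  A. n¹⁰ — O(n¹⁰) is strictly between O(n³) and O(4ⁿ) ✓
  B. n! — O(n!) does not grow strictly slower than h(n)
  C. 3n² — O(n²) does not grow strictly faster than f(n)
  D. log³(n) — O(log³ n) does not grow strictly faster than f(n)

Only option A (n¹⁰) lies strictly between.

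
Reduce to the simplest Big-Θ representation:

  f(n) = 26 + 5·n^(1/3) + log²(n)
Θ(n^(1/3))

Order the terms by growth rate: 26 ≺ log²(n) ≺ 5·n^(1/3).
The fastest-growing term 5·n^(1/3) dominates as n → ∞; dropping its constant factor gives Θ(n^(1/3)).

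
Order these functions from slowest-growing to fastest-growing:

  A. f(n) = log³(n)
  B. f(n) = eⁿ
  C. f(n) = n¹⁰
A < C < B

Comparing growth rates:
A = log³(n) is O(log³ n)
C = n¹⁰ is O(n¹⁰)
B = eⁿ is O(eⁿ)

Therefore, the order from slowest to fastest is: A < C < B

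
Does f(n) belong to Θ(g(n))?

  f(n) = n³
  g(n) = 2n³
True

f(n) = n³ and g(n) = 2n³ are both O(n³).
Since they have the same asymptotic growth rate, f(n) = Θ(g(n)) is true.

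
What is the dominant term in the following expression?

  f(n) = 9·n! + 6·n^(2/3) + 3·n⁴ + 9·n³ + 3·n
9·n!

Looking at each term:
  - 9·n! is O(n!)
  - 6·n^(2/3) is O(n^(2/3))
  - 3·n⁴ is O(n⁴)
  - 9·n³ is O(n³)
  - 3·n is O(n)

The term 9·n! (O(n!)) grows fastest and dominates all others.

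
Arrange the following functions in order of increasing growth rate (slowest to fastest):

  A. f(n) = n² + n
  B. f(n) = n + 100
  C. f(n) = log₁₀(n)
C < B < A

Comparing growth rates:
C = log₁₀(n) is O(log n)
B = n + 100 is O(n)
A = n² + n is O(n²)

Therefore, the order from slowest to fastest is: C < B < A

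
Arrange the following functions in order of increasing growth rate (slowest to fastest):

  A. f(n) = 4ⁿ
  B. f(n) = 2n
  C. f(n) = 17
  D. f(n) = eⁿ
C < B < D < A

Comparing growth rates:
C = 17 is O(1)
B = 2n is O(n)
D = eⁿ is O(eⁿ)
A = 4ⁿ is O(4ⁿ)

Therefore, the order from slowest to fastest is: C < B < D < A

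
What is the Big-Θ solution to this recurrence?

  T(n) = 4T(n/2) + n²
Θ(n² log n)

Master Theorem: a = 4, b = 2, f(n) = n².
Compute the critical exponent d = log₂(4) = 2.
Compare f(n) = Θ(n²) against n^d:
  k = 2 = d, so f(n) = Θ(n^d) — Case 2.
  Work is balanced across levels: T(n) = Θ(n^d log n) = Θ(n² log n).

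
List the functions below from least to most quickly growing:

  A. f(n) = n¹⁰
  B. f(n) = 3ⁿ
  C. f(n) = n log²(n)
C < A < B

Comparing growth rates:
C = n log²(n) is O(n log² n)
A = n¹⁰ is O(n¹⁰)
B = 3ⁿ is O(3ⁿ)

Therefore, the order from slowest to fastest is: C < A < B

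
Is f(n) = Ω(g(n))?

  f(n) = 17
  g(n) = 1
True

f(n) = 17 and g(n) = 1 are both O(1).
Big-Ω permits equal growth rates (f ≥ c·g for some c > 0), so f(n) = Ω(g(n)) is true.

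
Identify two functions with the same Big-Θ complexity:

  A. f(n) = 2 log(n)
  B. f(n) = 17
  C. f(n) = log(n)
A and C

Examining each function:
  A. 2 log(n) is O(log n)
  B. 17 is O(1)
  C. log(n) is O(log n)

Functions A and C both have the same complexity class.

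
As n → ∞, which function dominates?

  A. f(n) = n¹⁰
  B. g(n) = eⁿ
B

f(n) = n¹⁰ is O(n¹⁰), while g(n) = eⁿ is O(eⁿ).
Since O(eⁿ) grows faster than O(n¹⁰), g(n) dominates.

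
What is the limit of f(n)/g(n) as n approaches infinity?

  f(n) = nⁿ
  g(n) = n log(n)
∞

Since nⁿ (O(nⁿ)) grows faster than n log(n) (O(n log n)),
the ratio f(n)/g(n) → ∞ as n → ∞.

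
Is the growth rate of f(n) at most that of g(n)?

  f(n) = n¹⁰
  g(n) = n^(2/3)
False

f(n) = n¹⁰ is O(n¹⁰), and g(n) = n^(2/3) is O(n^(2/3)).
Since O(n¹⁰) grows faster than O(n^(2/3)), f(n) = O(g(n)) is false.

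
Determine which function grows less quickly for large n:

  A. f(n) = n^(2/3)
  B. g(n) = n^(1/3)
B

f(n) = n^(2/3) is O(n^(2/3)), while g(n) = n^(1/3) is O(n^(1/3)).
Since O(n^(1/3)) grows slower than O(n^(2/3)), g(n) is dominated.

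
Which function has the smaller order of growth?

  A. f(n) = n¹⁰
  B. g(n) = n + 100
B

f(n) = n¹⁰ is O(n¹⁰), while g(n) = n + 100 is O(n).
Since O(n) grows slower than O(n¹⁰), g(n) is dominated.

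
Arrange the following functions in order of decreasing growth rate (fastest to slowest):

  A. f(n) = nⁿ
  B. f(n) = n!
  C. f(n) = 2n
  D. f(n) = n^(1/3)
A > B > C > D

Comparing growth rates:
A = nⁿ is O(nⁿ)
B = n! is O(n!)
C = 2n is O(n)
D = n^(1/3) is O(n^(1/3))

Therefore, the order from fastest to slowest is: A > B > C > D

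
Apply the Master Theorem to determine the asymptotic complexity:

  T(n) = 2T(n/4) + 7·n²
Θ(n²)

Master Theorem: a = 2, b = 4, f(n) = 7·n².
Compute the critical exponent d = log₄(2) = 0.500.
Compare f(n) = Θ(n²) against n^d:
  k = 2 > d = 0.500, so f(n) = Ω(n^(d+ε)) — Case 3.
  Regularity: a·(n/b)^2/n^2 = a/b^2 = 2/16 < 1 ✓.
  The top-level work dominates: T(n) = Θ(f(n)) = Θ(n²).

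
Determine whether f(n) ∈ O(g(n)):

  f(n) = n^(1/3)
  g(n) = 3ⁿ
True

f(n) = n^(1/3) is O(n^(1/3)), and g(n) = 3ⁿ is O(3ⁿ).
Since O(n^(1/3)) ⊆ O(3ⁿ) (f grows no faster than g), f(n) = O(g(n)) is true.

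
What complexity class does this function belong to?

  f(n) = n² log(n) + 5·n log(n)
O(n² log n)

The dominant term in n² log(n) + 5·n log(n) is n² log(n), which is Θ(n² log n).
Lower-order terms (5·n log(n)) are asymptotically negligible.
Constants are absorbed, so the tightest bound is O(n² log n).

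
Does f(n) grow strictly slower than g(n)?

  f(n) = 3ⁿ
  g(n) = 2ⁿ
False

f(n) = 3ⁿ is O(3ⁿ), and g(n) = 2ⁿ is O(2ⁿ).
Since O(3ⁿ) grows faster than or equal to O(2ⁿ), f(n) = o(g(n)) is false.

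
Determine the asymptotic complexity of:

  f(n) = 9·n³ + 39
O(n³)

The dominant term in 9·n³ + 39 is 9·n³, which is Θ(n³).
Lower-order terms (39) are asymptotically negligible.
Constants are absorbed, so the tightest bound is O(n³).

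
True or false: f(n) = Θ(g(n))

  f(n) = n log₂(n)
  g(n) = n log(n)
True

f(n) = n log₂(n) and g(n) = n log(n) are both O(n log n).
Since they have the same asymptotic growth rate, f(n) = Θ(g(n)) is true.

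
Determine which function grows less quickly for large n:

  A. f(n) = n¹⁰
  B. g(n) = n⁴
B

f(n) = n¹⁰ is O(n¹⁰), while g(n) = n⁴ is O(n⁴).
Since O(n⁴) grows slower than O(n¹⁰), g(n) is dominated.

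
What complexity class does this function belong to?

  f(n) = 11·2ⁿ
O(2ⁿ)

The dominant term in 11·2ⁿ is 11·2ⁿ, which is Θ(2ⁿ).
Constants are absorbed, so the tightest bound is O(2ⁿ).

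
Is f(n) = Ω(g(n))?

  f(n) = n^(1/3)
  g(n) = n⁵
False

f(n) = n^(1/3) is O(n^(1/3)), and g(n) = n⁵ is O(n⁵).
Since O(n^(1/3)) grows slower than O(n⁵), f(n) = Ω(g(n)) is false.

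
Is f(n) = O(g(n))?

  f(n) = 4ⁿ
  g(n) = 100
False

f(n) = 4ⁿ is O(4ⁿ), and g(n) = 100 is O(1).
Since O(4ⁿ) grows faster than O(1), f(n) = O(g(n)) is false.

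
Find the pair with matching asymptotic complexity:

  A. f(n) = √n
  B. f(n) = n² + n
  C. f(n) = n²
B and C

Examining each function:
  A. √n is O(√n)
  B. n² + n is O(n²)
  C. n² is O(n²)

Functions B and C both have the same complexity class.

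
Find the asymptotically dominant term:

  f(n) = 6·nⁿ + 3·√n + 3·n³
6·nⁿ

Looking at each term:
  - 6·nⁿ is O(nⁿ)
  - 3·√n is O(√n)
  - 3·n³ is O(n³)

The term 6·nⁿ (O(nⁿ)) grows fastest and dominates all others.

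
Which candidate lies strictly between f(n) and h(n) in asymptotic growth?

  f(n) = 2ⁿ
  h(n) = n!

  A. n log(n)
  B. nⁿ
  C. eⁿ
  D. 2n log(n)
C

We need g(n) with 2ⁿ = o(g(n)) and g(n) = o(n!), i.e. O(2ⁿ) ≺ g ≺ O(n!).
Check each option:
  A. n log(n) — O(n log n) does not grow strictly faster than f(n)
  B. nⁿ — O(nⁿ) does not grow strictly slower than h(n)
  C. eⁿ — O(eⁿ) is strictly between O(2ⁿ) and O(n!) ✓
  D. 2n log(n) — O(n log n) does not grow strictly faster than f(n)

Only option C (eⁿ) lies strictly between.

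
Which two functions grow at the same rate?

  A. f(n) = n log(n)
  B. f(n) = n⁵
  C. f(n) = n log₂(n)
A and C

Examining each function:
  A. n log(n) is O(n log n)
  B. n⁵ is O(n⁵)
  C. n log₂(n) is O(n log n)

Functions A and C both have the same complexity class.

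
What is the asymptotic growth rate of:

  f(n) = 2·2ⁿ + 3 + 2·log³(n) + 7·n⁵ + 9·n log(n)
Θ(2ⁿ)

Order the terms by growth rate: 3 ≺ 2·log³(n) ≺ 9·n log(n) ≺ 7·n⁵ ≺ 2·2ⁿ.
The fastest-growing term 2·2ⁿ dominates as n → ∞; dropping its constant factor gives Θ(2ⁿ).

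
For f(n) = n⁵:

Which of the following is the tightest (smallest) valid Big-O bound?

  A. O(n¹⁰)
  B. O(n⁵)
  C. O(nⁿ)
B

f(n) = n⁵ is O(n⁵).
All listed options are valid Big-O bounds (upper bounds),
but O(n⁵) is the tightest (smallest valid bound).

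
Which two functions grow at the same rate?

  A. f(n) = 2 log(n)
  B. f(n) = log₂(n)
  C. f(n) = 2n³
A and B

Examining each function:
  A. 2 log(n) is O(log n)
  B. log₂(n) is O(log n)
  C. 2n³ is O(n³)

Functions A and B both have the same complexity class.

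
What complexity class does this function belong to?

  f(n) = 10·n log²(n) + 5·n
O(n log² n)

The dominant term in 10·n log²(n) + 5·n is 10·n log²(n), which is Θ(n log² n).
Lower-order terms (5·n) are asymptotically negligible.
Constants are absorbed, so the tightest bound is O(n log² n).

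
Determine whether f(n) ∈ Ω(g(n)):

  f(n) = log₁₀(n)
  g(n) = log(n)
True

f(n) = log₁₀(n) and g(n) = log(n) are both O(log n).
Big-Ω permits equal growth rates (f ≥ c·g for some c > 0), so f(n) = Ω(g(n)) is true.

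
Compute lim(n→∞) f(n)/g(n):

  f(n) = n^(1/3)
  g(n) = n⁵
0

Since n^(1/3) (O(n^(1/3))) grows slower than n⁵ (O(n⁵)),
the ratio f(n)/g(n) → 0 as n → ∞.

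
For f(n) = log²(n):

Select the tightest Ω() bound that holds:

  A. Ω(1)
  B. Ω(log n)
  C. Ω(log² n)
C

f(n) = log²(n) is Ω(log² n).
All listed options are valid Big-Ω bounds (lower bounds),
but Ω(log² n) is the tightest (largest valid bound).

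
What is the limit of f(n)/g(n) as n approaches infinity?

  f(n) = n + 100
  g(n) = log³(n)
∞

Since n + 100 (O(n)) grows faster than log³(n) (O(log³ n)),
the ratio f(n)/g(n) → ∞ as n → ∞.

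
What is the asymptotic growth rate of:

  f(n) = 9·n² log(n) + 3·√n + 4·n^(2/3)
Θ(n² log n)

Order the terms by growth rate: 3·√n ≺ 4·n^(2/3) ≺ 9·n² log(n).
The fastest-growing term 9·n² log(n) dominates as n → ∞; dropping its constant factor gives Θ(n² log n).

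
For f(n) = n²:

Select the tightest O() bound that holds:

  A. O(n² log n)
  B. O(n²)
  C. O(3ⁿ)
B

f(n) = n² is O(n²).
All listed options are valid Big-O bounds (upper bounds),
but O(n²) is the tightest (smallest valid bound).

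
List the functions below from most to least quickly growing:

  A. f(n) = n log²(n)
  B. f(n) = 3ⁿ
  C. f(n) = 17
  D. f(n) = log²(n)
B > A > D > C

Comparing growth rates:
B = 3ⁿ is O(3ⁿ)
A = n log²(n) is O(n log² n)
D = log²(n) is O(log² n)
C = 17 is O(1)

Therefore, the order from fastest to slowest is: B > A > D > C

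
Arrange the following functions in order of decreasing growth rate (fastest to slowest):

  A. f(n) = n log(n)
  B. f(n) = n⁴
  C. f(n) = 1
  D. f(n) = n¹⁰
D > B > A > C

Comparing growth rates:
D = n¹⁰ is O(n¹⁰)
B = n⁴ is O(n⁴)
A = n log(n) is O(n log n)
C = 1 is O(1)

Therefore, the order from fastest to slowest is: D > B > A > C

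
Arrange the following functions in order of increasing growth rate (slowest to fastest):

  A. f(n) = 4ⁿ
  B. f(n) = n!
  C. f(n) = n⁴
C < A < B

Comparing growth rates:
C = n⁴ is O(n⁴)
A = 4ⁿ is O(4ⁿ)
B = n! is O(n!)

Therefore, the order from slowest to fastest is: C < A < B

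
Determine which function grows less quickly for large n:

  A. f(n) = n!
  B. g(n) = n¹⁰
B

f(n) = n! is O(n!), while g(n) = n¹⁰ is O(n¹⁰).
Since O(n¹⁰) grows slower than O(n!), g(n) is dominated.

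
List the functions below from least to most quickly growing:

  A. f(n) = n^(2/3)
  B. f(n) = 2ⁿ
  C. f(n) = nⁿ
A < B < C

Comparing growth rates:
A = n^(2/3) is O(n^(2/3))
B = 2ⁿ is O(2ⁿ)
C = nⁿ is O(nⁿ)

Therefore, the order from slowest to fastest is: A < B < C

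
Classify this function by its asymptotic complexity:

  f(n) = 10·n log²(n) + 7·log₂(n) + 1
O(n log² n)

The dominant term in 10·n log²(n) + 7·log₂(n) + 1 is 10·n log²(n), which is Θ(n log² n).
Lower-order terms (7·log₂(n), 1) are asymptotically negligible.
Constants are absorbed, so the tightest bound is O(n log² n).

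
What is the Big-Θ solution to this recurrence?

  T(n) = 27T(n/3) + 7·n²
Θ(n³)

Master Theorem: a = 27, b = 3, f(n) = 7·n².
Compute the critical exponent d = log₃(27) = 3.
Compare f(n) = Θ(n²) against n^d:
  k = 2 < d = 3, so f(n) = O(n^(d-ε)) — Case 1.
  The recursion cost dominates: T(n) = Θ(n^d) = Θ(n³).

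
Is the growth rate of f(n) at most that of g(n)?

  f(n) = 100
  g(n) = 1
True

f(n) = 100 and g(n) = 1 are both O(1).
Big-O permits equal growth rates (f ≤ c·g for some c), so f(n) = O(g(n)) is true.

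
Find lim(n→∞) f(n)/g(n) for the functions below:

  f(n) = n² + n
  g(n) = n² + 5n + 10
1

Since n² + n and n² + 5n + 10 have the same growth rate (O(n²)),
the ratio converges to a constant: 1.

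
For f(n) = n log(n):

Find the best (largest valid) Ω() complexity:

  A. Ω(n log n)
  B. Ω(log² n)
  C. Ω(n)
A

f(n) = n log(n) is Ω(n log n).
All listed options are valid Big-Ω bounds (lower bounds),
but Ω(n log n) is the tightest (largest valid bound).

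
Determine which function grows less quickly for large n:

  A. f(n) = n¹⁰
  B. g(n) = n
B

f(n) = n¹⁰ is O(n¹⁰), while g(n) = n is O(n).
Since O(n) grows slower than O(n¹⁰), g(n) is dominated.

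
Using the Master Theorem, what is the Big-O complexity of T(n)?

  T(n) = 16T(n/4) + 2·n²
Θ(n² log n)

Master Theorem: a = 16, b = 4, f(n) = 2·n².
Compute the critical exponent d = log₄(16) = 2.
Compare f(n) = Θ(n²) against n^d:
  k = 2 = d, so f(n) = Θ(n^d) — Case 2.
  Work is balanced across levels: T(n) = Θ(n^d log n) = Θ(n² log n).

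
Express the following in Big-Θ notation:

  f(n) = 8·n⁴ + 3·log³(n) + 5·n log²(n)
Θ(n⁴)

Order the terms by growth rate: 3·log³(n) ≺ 5·n log²(n) ≺ 8·n⁴.
The fastest-growing term 8·n⁴ dominates as n → ∞; dropping its constant factor gives Θ(n⁴).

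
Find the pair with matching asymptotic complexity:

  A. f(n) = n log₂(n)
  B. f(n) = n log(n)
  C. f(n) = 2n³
A and B

Examining each function:
  A. n log₂(n) is O(n log n)
  B. n log(n) is O(n log n)
  C. 2n³ is O(n³)

Functions A and B both have the same complexity class.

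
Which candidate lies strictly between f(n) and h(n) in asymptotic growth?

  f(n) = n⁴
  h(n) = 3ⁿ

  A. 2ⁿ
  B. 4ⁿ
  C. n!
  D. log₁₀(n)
A

We need g(n) with n⁴ = o(g(n)) and g(n) = o(3ⁿ), i.e. O(n⁴) ≺ g ≺ O(3ⁿ).
Check each option:
  A. 2ⁿ — O(2ⁿ) is strictly between O(n⁴) and O(3ⁿ) ✓
  B. 4ⁿ — O(4ⁿ) does not grow strictly slower than h(n)
  C. n! — O(n!) does not grow strictly slower than h(n)
  D. log₁₀(n) — O(log n) does not grow strictly faster than f(n)

Only option A (2ⁿ) lies strictly between.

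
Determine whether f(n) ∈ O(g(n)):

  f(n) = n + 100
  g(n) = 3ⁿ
True

f(n) = n + 100 is O(n), and g(n) = 3ⁿ is O(3ⁿ).
Since O(n) ⊆ O(3ⁿ) (f grows no faster than g), f(n) = O(g(n)) is true.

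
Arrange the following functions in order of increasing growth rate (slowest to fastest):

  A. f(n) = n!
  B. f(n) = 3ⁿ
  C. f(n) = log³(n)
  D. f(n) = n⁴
C < D < B < A

Comparing growth rates:
C = log³(n) is O(log³ n)
D = n⁴ is O(n⁴)
B = 3ⁿ is O(3ⁿ)
A = n! is O(n!)

Therefore, the order from slowest to fastest is: C < D < B < A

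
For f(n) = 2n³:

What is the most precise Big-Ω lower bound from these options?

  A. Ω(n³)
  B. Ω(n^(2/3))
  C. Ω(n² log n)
A

f(n) = 2n³ is Ω(n³).
All listed options are valid Big-Ω bounds (lower bounds),
but Ω(n³) is the tightest (largest valid bound).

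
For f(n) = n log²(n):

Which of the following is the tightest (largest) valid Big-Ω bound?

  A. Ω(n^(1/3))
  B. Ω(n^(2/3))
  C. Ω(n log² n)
C

f(n) = n log²(n) is Ω(n log² n).
All listed options are valid Big-Ω bounds (lower bounds),
but Ω(n log² n) is the tightest (largest valid bound).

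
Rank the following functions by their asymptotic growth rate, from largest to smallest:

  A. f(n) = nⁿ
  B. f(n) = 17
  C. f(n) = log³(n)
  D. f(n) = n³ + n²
A > D > C > B

Comparing growth rates:
A = nⁿ is O(nⁿ)
D = n³ + n² is O(n³)
C = log³(n) is O(log³ n)
B = 17 is O(1)

Therefore, the order from fastest to slowest is: A > D > C > B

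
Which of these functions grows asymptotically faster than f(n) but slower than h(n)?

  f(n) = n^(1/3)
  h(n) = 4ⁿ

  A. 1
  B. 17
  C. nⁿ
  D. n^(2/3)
D

We need g(n) with n^(1/3) = o(g(n)) and g(n) = o(4ⁿ), i.e. O(n^(1/3)) ≺ g ≺ O(4ⁿ).
Check each option:
  A. 1 — O(1) does not grow strictly faster than f(n)
  B. 17 — O(1) does not grow strictly faster than f(n)
  C. nⁿ — O(nⁿ) does not grow strictly slower than h(n)
  D. n^(2/3) — O(n^(2/3)) is strictly between O(n^(1/3)) and O(4ⁿ) ✓

Only option D (n^(2/3)) lies strictly between.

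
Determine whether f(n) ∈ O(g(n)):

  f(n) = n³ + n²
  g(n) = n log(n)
False

f(n) = n³ + n² is O(n³), and g(n) = n log(n) is O(n log n).
Since O(n³) grows faster than O(n log n), f(n) = O(g(n)) is false.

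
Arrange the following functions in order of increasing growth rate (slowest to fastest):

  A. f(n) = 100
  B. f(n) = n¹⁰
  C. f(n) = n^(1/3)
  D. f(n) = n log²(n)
A < C < D < B

Comparing growth rates:
A = 100 is O(1)
C = n^(1/3) is O(n^(1/3))
D = n log²(n) is O(n log² n)
B = n¹⁰ is O(n¹⁰)

Therefore, the order from slowest to fastest is: A < C < D < B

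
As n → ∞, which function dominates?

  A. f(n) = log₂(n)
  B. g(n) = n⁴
B

f(n) = log₂(n) is O(log n), while g(n) = n⁴ is O(n⁴).
Since O(n⁴) grows faster than O(log n), g(n) dominates.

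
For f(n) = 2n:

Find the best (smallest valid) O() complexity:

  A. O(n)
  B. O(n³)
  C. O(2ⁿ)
A

f(n) = 2n is O(n).
All listed options are valid Big-O bounds (upper bounds),
but O(n) is the tightest (smallest valid bound).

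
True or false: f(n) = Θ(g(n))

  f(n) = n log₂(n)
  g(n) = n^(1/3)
False

f(n) = n log₂(n) is O(n log n), and g(n) = n^(1/3) is O(n^(1/3)).
Since they have different growth rates, f(n) = Θ(g(n)) is false.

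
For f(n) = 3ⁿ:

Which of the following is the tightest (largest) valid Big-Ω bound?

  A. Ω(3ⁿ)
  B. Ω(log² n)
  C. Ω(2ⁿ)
A

f(n) = 3ⁿ is Ω(3ⁿ).
All listed options are valid Big-Ω bounds (lower bounds),
but Ω(3ⁿ) is the tightest (largest valid bound).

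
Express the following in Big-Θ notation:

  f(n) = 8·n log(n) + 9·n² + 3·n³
Θ(n³)

Order the terms by growth rate: 8·n log(n) ≺ 9·n² ≺ 3·n³.
The fastest-growing term 3·n³ dominates as n → ∞; dropping its constant factor gives Θ(n³).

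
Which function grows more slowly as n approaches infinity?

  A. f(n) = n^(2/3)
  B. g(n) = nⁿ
A

f(n) = n^(2/3) is O(n^(2/3)), while g(n) = nⁿ is O(nⁿ).
Since O(n^(2/3)) grows slower than O(nⁿ), f(n) is dominated.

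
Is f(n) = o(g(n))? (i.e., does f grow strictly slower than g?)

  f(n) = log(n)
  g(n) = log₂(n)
False

f(n) = log(n) is O(log n), and g(n) = log₂(n) is O(log n).
Since they have the same growth rate, f(n) = o(g(n)) is false.
(f = o(g) requires f to grow strictly slower, not equal.)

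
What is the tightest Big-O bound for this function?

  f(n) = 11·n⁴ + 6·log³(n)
O(n⁴)

The dominant term in 11·n⁴ + 6·log³(n) is 11·n⁴, which is Θ(n⁴).
Lower-order terms (6·log³(n)) are asymptotically negligible.
Constants are absorbed, so the tightest bound is O(n⁴).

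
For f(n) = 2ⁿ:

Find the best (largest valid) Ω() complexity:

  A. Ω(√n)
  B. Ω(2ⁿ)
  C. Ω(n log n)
B

f(n) = 2ⁿ is Ω(2ⁿ).
All listed options are valid Big-Ω bounds (lower bounds),
but Ω(2ⁿ) is the tightest (largest valid bound).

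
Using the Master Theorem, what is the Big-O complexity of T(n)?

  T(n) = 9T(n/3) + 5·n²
Θ(n² log n)

Master Theorem: a = 9, b = 3, f(n) = 5·n².
Compute the critical exponent d = log₃(9) = 2.
Compare f(n) = Θ(n²) against n^d:
  k = 2 = d, so f(n) = Θ(n^d) — Case 2.
  Work is balanced across levels: T(n) = Θ(n^d log n) = Θ(n² log n).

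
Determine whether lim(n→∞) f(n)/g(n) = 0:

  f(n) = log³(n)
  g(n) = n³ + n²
True

f(n) = log³(n) is O(log³ n), and g(n) = n³ + n² is O(n³).
Since O(log³ n) grows strictly slower than O(n³), f(n) = o(g(n)) is true.
This means lim(n→∞) f(n)/g(n) = 0.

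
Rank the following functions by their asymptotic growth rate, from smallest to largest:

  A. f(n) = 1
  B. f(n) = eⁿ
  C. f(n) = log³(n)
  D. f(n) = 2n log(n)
A < C < D < B

Comparing growth rates:
A = 1 is O(1)
C = log³(n) is O(log³ n)
D = 2n log(n) is O(n log n)
B = eⁿ is O(eⁿ)

Therefore, the order from slowest to fastest is: A < C < D < B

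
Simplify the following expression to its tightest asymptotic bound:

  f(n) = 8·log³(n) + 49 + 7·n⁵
Θ(n⁵)

Order the terms by growth rate: 49 ≺ 8·log³(n) ≺ 7·n⁵.
The fastest-growing term 7·n⁵ dominates as n → ∞; dropping its constant factor gives Θ(n⁵).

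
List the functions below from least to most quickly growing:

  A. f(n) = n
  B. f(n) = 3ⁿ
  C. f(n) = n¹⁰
A < C < B

Comparing growth rates:
A = n is O(n)
C = n¹⁰ is O(n¹⁰)
B = 3ⁿ is O(3ⁿ)

Therefore, the order from slowest to fastest is: A < C < B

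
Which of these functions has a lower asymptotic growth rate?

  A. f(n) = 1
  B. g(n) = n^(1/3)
A

f(n) = 1 is O(1), while g(n) = n^(1/3) is O(n^(1/3)).
Since O(1) grows slower than O(n^(1/3)), f(n) is dominated.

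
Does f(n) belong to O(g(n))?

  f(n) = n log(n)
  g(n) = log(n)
False

f(n) = n log(n) is O(n log n), and g(n) = log(n) is O(log n).
Since O(n log n) grows faster than O(log n), f(n) = O(g(n)) is false.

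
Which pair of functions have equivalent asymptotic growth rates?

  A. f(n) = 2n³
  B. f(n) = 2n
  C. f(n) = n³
A and C

Examining each function:
  A. 2n³ is O(n³)
  B. 2n is O(n)
  C. n³ is O(n³)

Functions A and C both have the same complexity class.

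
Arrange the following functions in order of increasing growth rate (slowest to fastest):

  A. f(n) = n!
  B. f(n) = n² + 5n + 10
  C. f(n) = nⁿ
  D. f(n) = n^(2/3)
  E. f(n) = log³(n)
E < D < B < A < C

Comparing growth rates:
E = log³(n) is O(log³ n)
D = n^(2/3) is O(n^(2/3))
B = n² + 5n + 10 is O(n²)
A = n! is O(n!)
C = nⁿ is O(nⁿ)

Therefore, the order from slowest to fastest is: E < D < B < A < C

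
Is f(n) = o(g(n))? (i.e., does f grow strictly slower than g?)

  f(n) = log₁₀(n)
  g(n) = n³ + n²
True

f(n) = log₁₀(n) is O(log n), and g(n) = n³ + n² is O(n³).
Since O(log n) grows strictly slower than O(n³), f(n) = o(g(n)) is true.
This means lim(n→∞) f(n)/g(n) = 0.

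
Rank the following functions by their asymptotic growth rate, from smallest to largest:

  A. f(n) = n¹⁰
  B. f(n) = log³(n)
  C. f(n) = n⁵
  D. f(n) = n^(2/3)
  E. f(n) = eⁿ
B < D < C < A < E

Comparing growth rates:
B = log³(n) is O(log³ n)
D = n^(2/3) is O(n^(2/3))
C = n⁵ is O(n⁵)
A = n¹⁰ is O(n¹⁰)
E = eⁿ is O(eⁿ)

Therefore, the order from slowest to fastest is: B < D < C < A < E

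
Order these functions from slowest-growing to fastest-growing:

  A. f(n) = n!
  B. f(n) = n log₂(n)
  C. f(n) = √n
C < B < A

Comparing growth rates:
C = √n is O(√n)
B = n log₂(n) is O(n log n)
A = n! is O(n!)

Therefore, the order from slowest to fastest is: C < B < A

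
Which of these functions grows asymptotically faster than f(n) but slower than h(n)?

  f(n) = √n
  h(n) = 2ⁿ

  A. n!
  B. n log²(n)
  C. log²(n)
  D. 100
B

We need g(n) with √n = o(g(n)) and g(n) = o(2ⁿ), i.e. O(√n) ≺ g ≺ O(2ⁿ).
Check each option:
  A. n! — O(n!) does not grow strictly slower than h(n)
  B. n log²(n) — O(n log² n) is strictly between O(√n) and O(2ⁿ) ✓
  C. log²(n) — O(log² n) does not grow strictly faster than f(n)
  D. 100 — O(1) does not grow strictly faster than f(n)

Only option B (n log²(n)) lies strictly between.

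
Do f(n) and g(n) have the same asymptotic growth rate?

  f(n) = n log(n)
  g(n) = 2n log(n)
True

f(n) = n log(n) and g(n) = 2n log(n) are both O(n log n).
Since they have the same asymptotic growth rate, f(n) = Θ(g(n)) is true.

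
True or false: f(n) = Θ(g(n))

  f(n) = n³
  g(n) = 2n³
True

f(n) = n³ and g(n) = 2n³ are both O(n³).
Since they have the same asymptotic growth rate, f(n) = Θ(g(n)) is true.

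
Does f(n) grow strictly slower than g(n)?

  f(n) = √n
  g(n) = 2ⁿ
True

f(n) = √n is O(√n), and g(n) = 2ⁿ is O(2ⁿ).
Since O(√n) grows strictly slower than O(2ⁿ), f(n) = o(g(n)) is true.
This means lim(n→∞) f(n)/g(n) = 0.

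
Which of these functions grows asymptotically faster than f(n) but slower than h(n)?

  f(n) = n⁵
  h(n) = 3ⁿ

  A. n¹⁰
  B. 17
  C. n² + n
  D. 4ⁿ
A

We need g(n) with n⁵ = o(g(n)) and g(n) = o(3ⁿ), i.e. O(n⁵) ≺ g ≺ O(3ⁿ).
Check each option:
  A. n¹⁰ — O(n¹⁰) is strictly between O(n⁵) and O(3ⁿ) ✓
  B. 17 — O(1) does not grow strictly faster than f(n)
  C. n² + n — O(n²) does not grow strictly faster than f(n)
  D. 4ⁿ — O(4ⁿ) does not grow strictly slower than h(n)

Only option A (n¹⁰) lies strictly between.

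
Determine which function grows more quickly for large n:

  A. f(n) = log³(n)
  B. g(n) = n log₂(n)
B

f(n) = log³(n) is O(log³ n), while g(n) = n log₂(n) is O(n log n).
Since O(n log n) grows faster than O(log³ n), g(n) dominates.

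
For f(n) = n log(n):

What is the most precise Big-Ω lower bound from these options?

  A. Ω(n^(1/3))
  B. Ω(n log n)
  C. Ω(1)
B

f(n) = n log(n) is Ω(n log n).
All listed options are valid Big-Ω bounds (lower bounds),
but Ω(n log n) is the tightest (largest valid bound).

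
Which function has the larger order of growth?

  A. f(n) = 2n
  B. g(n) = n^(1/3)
A

f(n) = 2n is O(n), while g(n) = n^(1/3) is O(n^(1/3)).
Since O(n) grows faster than O(n^(1/3)), f(n) dominates.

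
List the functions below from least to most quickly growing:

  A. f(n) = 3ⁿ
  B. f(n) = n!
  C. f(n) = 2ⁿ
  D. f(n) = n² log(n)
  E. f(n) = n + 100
E < D < C < A < B

Comparing growth rates:
E = n + 100 is O(n)
D = n² log(n) is O(n² log n)
C = 2ⁿ is O(2ⁿ)
A = 3ⁿ is O(3ⁿ)
B = n! is O(n!)

Therefore, the order from slowest to fastest is: E < D < C < A < B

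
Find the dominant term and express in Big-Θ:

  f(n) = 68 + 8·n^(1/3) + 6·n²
Θ(n²)

Order the terms by growth rate: 68 ≺ 8·n^(1/3) ≺ 6·n².
The fastest-growing term 6·n² dominates as n → ∞; dropping its constant factor gives Θ(n²).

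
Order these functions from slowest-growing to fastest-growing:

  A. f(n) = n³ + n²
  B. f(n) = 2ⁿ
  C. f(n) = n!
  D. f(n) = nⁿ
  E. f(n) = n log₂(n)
E < A < B < C < D

Comparing growth rates:
E = n log₂(n) is O(n log n)
A = n³ + n² is O(n³)
B = 2ⁿ is O(2ⁿ)
C = n! is O(n!)
D = nⁿ is O(nⁿ)

Therefore, the order from slowest to fastest is: E < A < B < C < D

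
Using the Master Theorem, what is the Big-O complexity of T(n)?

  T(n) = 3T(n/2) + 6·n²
Θ(n²)

Master Theorem: a = 3, b = 2, f(n) = 6·n².
Compute the critical exponent d = log₂(3) = 1.585.
Compare f(n) = Θ(n²) against n^d:
  k = 2 > d = 1.585, so f(n) = Ω(n^(d+ε)) — Case 3.
  Regularity: a·(n/b)^2/n^2 = a/b^2 = 3/4 < 1 ✓.
  The top-level work dominates: T(n) = Θ(f(n)) = Θ(n²).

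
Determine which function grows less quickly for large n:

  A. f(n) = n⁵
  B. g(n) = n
B

f(n) = n⁵ is O(n⁵), while g(n) = n is O(n).
Since O(n) grows slower than O(n⁵), g(n) is dominated.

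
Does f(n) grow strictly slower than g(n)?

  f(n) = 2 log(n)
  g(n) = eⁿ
True

f(n) = 2 log(n) is O(log n), and g(n) = eⁿ is O(eⁿ).
Since O(log n) grows strictly slower than O(eⁿ), f(n) = o(g(n)) is true.
This means lim(n→∞) f(n)/g(n) = 0.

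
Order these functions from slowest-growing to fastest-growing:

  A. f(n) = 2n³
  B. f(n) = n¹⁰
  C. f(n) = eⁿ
A < B < C

Comparing growth rates:
A = 2n³ is O(n³)
B = n¹⁰ is O(n¹⁰)
C = eⁿ is O(eⁿ)

Therefore, the order from slowest to fastest is: A < B < C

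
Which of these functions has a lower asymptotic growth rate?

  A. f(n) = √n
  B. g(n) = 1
B

f(n) = √n is O(√n), while g(n) = 1 is O(1).
Since O(1) grows slower than O(√n), g(n) is dominated.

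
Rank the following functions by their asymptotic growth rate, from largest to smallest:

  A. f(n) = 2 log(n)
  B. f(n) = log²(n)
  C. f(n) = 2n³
C > B > A

Comparing growth rates:
C = 2n³ is O(n³)
B = log²(n) is O(log² n)
A = 2 log(n) is O(log n)

Therefore, the order from fastest to slowest is: C > B > A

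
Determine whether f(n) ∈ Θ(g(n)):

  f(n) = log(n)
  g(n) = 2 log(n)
True

f(n) = log(n) and g(n) = 2 log(n) are both O(log n).
Since they have the same asymptotic growth rate, f(n) = Θ(g(n)) is true.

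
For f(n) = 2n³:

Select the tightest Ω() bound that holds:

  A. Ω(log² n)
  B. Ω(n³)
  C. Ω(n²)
B

f(n) = 2n³ is Ω(n³).
All listed options are valid Big-Ω bounds (lower bounds),
but Ω(n³) is the tightest (largest valid bound).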